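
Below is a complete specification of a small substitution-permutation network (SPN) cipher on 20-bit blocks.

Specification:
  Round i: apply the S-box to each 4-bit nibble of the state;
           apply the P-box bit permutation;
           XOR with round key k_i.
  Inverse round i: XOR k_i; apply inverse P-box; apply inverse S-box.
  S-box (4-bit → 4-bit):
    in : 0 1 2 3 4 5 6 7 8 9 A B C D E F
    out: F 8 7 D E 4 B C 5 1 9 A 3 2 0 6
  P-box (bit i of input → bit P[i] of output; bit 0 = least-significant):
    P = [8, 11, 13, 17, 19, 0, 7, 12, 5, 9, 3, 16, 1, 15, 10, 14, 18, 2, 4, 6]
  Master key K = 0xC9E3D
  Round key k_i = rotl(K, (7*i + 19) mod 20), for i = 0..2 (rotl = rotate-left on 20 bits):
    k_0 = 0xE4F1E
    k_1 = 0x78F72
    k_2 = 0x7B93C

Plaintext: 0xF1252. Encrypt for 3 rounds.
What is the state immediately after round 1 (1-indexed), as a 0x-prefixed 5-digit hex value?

0xE24A2

s_0 = plaintext = 0xF1252
s_1 = Round(s_0, k_0) = 0xE24A2
s_2 = Round(s_1, k_1) = 0xE3078
s_3 = Round(s_2, k_2) = 0x6CE96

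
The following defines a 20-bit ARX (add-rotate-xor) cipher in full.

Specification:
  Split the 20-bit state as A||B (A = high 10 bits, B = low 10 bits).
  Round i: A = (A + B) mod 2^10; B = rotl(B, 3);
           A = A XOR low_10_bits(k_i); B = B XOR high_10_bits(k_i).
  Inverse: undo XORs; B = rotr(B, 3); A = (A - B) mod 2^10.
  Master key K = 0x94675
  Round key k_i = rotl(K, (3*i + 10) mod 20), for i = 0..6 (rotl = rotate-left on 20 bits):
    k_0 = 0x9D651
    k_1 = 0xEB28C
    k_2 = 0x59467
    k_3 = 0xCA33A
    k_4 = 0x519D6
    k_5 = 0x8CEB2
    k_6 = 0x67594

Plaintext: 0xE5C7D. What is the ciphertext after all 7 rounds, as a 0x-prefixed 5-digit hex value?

0xA516E

s_0 = plaintext = 0xE5C7D
s_1 = Round(s_0, k_0) = 0x9159D
s_2 = Round(s_1, k_1) = 0x5BB47
s_3 = Round(s_2, k_2) = 0x34B5B
s_4 = Round(s_3, k_3) = 0xC5DF6
s_5 = Round(s_4, k_4) = 0x36EF5
s_6 = Round(s_5, k_5) = 0x5899E
s_7 = Round(s_6, k_6) = 0xA516E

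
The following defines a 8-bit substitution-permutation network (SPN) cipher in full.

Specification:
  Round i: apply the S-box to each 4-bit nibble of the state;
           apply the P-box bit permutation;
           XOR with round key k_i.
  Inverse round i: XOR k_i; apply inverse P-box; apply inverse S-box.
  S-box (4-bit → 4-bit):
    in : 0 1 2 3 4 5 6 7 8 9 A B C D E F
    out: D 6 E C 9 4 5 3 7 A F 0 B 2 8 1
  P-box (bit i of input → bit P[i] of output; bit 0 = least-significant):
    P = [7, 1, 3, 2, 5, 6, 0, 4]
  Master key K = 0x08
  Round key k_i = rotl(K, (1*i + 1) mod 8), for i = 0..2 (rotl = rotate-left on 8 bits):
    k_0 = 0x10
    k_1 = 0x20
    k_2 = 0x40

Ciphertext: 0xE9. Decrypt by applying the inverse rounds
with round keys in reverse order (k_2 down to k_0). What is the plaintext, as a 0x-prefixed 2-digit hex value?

0x16

s_0 = ciphertext = 0xE9
s_1 = InvRound(s_0, k_2) = 0x66
s_2 = InvRound(s_1, k_1) = 0xD9
s_3 = InvRound(s_2, k_0) = 0x16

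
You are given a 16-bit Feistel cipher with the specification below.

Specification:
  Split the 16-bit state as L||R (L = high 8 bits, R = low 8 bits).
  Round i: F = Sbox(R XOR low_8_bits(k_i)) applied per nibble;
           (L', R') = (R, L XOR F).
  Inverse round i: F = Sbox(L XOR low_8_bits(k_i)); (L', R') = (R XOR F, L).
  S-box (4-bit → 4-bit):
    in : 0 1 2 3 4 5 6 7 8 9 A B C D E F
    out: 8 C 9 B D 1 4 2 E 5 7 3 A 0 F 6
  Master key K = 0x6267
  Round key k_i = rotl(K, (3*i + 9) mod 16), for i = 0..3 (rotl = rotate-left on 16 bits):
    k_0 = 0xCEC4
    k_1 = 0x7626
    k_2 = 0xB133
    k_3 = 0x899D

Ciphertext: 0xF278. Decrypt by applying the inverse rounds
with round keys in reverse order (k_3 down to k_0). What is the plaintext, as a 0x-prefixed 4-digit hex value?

s_0 = ciphertext = 0xF278
s_1 = InvRound(s_0, k_3) = 0x3EF2
s_2 = InvRound(s_1, k_2) = 0x723E
s_3 = InvRound(s_2, k_1) = 0x2372
s_4 = InvRound(s_3, k_0) = 0x8023

0x8023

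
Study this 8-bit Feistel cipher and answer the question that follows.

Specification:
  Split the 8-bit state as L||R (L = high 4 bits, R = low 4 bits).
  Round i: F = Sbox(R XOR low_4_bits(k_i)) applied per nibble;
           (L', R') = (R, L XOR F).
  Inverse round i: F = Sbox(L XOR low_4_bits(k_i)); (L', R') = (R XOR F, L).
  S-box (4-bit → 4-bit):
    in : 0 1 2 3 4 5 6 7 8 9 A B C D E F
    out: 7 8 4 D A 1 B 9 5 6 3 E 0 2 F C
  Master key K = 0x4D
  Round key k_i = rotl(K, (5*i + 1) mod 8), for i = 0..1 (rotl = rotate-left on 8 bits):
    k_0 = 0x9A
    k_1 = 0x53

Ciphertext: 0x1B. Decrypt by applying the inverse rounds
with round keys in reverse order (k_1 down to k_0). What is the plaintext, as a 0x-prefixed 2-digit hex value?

0x0F

s_0 = ciphertext = 0x1B
s_1 = InvRound(s_0, k_1) = 0xF1
s_2 = InvRound(s_1, k_0) = 0x0F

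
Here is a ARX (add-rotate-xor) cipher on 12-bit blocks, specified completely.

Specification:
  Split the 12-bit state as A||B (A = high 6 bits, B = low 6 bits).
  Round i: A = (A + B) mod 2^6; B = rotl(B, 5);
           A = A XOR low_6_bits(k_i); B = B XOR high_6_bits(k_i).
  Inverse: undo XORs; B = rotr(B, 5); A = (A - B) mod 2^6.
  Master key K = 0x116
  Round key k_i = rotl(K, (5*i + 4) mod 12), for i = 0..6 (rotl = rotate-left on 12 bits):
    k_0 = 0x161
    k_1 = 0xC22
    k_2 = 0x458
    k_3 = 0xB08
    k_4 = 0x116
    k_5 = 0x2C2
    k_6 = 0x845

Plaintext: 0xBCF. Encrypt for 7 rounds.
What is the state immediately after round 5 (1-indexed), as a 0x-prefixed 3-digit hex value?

0x1CA

s_0 = plaintext = 0xBCF
s_1 = Round(s_0, k_0) = 0x7E2
s_2 = Round(s_1, k_1) = 0x8E1
s_3 = Round(s_2, k_2) = 0x721
s_4 = Round(s_3, k_3) = 0xD5C
s_5 = Round(s_4, k_4) = 0x1CA
s_6 = Round(s_5, k_5) = 0x4CE
s_7 = Round(s_6, k_6) = 0x926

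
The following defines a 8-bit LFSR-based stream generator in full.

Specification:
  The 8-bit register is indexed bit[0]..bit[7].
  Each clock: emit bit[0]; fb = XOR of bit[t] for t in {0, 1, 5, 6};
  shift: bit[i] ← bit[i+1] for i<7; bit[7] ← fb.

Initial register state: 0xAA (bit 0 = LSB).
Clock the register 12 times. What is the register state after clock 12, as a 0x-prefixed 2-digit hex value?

0x35

reg_0 = 0xAA
clock 1: out=0, reg = 0x55
clock 2: out=1, reg = 0x2A
clock 3: out=0, reg = 0x15
clock 4: out=1, reg = 0x8A
clock 5: out=0, reg = 0xC5
clock 6: out=1, reg = 0x62
clock 7: out=0, reg = 0xB1
clock 8: out=1, reg = 0x58
clock 9: out=0, reg = 0xAC
clock 10: out=0, reg = 0xD6
clock 11: out=0, reg = 0x6B
clock 12: out=1, reg = 0x35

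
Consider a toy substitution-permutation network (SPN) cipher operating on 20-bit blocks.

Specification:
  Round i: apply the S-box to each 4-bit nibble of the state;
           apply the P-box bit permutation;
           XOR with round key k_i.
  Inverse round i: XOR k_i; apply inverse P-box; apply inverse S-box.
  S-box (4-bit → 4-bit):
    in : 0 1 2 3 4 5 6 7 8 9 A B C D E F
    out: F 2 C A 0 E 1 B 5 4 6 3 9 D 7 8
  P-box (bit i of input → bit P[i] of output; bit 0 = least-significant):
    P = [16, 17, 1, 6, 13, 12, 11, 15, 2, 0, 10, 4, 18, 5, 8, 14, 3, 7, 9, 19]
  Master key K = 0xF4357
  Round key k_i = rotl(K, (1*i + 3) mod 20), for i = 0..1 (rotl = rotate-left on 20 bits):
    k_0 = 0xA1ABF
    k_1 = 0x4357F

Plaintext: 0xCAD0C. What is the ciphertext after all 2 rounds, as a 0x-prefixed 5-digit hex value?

s_0 = plaintext = 0xCAD0C
s_1 = Round(s_0, k_0) = 0x3A7C3
s_2 = Round(s_1, k_1) = 0xE948A

0xE948A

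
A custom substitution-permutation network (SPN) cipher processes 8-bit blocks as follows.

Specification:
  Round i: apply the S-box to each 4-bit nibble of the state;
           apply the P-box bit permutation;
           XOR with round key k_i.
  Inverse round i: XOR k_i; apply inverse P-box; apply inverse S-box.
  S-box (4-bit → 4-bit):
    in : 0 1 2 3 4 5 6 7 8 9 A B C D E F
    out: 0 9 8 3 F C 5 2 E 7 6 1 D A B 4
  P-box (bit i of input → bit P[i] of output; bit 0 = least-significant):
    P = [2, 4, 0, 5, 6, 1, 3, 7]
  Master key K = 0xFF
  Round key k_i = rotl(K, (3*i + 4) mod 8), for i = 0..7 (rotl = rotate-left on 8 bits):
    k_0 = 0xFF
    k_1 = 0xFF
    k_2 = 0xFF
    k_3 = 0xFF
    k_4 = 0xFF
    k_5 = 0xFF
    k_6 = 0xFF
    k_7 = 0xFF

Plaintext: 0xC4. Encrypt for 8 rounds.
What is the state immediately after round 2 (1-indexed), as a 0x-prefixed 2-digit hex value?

s_0 = plaintext = 0xC4
s_1 = Round(s_0, k_0) = 0x02
s_2 = Round(s_1, k_1) = 0xDF
s_3 = Round(s_2, k_2) = 0x7C
s_4 = Round(s_3, k_3) = 0xD8
s_5 = Round(s_4, k_4) = 0x4C
s_6 = Round(s_5, k_5) = 0x10
s_7 = Round(s_6, k_6) = 0x3F
s_8 = Round(s_7, k_7) = 0xBC

0xDF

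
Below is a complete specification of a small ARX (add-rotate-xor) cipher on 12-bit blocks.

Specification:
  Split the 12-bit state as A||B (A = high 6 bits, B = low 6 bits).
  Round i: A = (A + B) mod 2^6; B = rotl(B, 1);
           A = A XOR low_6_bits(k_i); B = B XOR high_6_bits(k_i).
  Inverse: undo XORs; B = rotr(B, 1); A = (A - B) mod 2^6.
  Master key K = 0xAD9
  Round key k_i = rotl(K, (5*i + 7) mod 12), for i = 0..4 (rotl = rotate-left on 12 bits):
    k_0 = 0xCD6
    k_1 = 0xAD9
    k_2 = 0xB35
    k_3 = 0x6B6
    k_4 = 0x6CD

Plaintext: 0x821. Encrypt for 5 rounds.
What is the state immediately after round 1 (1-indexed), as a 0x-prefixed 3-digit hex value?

0x5F0

s_0 = plaintext = 0x821
s_1 = Round(s_0, k_0) = 0x5F0
s_2 = Round(s_1, k_1) = 0x78A
s_3 = Round(s_2, k_2) = 0x778
s_4 = Round(s_3, k_3) = 0x8EB
s_5 = Round(s_4, k_4) = 0x0CC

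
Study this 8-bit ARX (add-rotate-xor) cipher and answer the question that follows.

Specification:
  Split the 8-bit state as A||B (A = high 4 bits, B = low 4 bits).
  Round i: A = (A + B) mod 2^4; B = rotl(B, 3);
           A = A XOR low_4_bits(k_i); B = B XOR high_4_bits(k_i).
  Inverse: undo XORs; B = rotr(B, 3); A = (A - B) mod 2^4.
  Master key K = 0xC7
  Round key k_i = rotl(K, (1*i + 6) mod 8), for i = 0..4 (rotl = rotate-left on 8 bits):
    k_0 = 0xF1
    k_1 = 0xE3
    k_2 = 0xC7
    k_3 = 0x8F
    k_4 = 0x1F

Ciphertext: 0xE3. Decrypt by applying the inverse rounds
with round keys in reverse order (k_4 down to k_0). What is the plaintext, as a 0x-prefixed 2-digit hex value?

0x0E

s_0 = ciphertext = 0xE3
s_1 = InvRound(s_0, k_4) = 0xD4
s_2 = InvRound(s_1, k_3) = 0x99
s_3 = InvRound(s_2, k_2) = 0x4A
s_4 = InvRound(s_3, k_1) = 0xF8
s_5 = InvRound(s_4, k_0) = 0x0E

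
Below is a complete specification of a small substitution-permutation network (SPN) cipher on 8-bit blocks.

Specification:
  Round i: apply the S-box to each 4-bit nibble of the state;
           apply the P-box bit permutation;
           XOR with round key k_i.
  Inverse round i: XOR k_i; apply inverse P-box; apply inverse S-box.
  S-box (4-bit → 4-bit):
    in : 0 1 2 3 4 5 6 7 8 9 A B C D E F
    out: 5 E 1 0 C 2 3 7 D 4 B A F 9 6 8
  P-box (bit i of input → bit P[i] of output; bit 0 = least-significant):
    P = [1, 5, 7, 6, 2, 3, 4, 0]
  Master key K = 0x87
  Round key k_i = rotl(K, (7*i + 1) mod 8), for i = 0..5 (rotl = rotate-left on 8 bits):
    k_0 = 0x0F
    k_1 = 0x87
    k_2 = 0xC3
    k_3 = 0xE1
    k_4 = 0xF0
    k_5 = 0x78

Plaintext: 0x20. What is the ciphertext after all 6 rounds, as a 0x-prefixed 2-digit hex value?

s_0 = plaintext = 0x20
s_1 = Round(s_0, k_0) = 0x89
s_2 = Round(s_1, k_1) = 0x12
s_3 = Round(s_2, k_2) = 0xD8
s_4 = Round(s_3, k_3) = 0x26
s_5 = Round(s_4, k_4) = 0xD6
s_6 = Round(s_5, k_5) = 0x5F

0x5F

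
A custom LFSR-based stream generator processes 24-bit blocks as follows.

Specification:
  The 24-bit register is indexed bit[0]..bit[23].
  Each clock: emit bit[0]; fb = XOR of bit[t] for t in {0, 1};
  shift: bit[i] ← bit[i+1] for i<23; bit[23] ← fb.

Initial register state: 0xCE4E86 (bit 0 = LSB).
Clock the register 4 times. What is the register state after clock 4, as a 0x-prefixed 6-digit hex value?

reg_0 = 0xCE4E86
clock 1: out=0, reg = 0xE72743
clock 2: out=1, reg = 0x7393A1
clock 3: out=1, reg = 0xB9C9D0
clock 4: out=0, reg = 0x5CE4E8

0x5CE4E8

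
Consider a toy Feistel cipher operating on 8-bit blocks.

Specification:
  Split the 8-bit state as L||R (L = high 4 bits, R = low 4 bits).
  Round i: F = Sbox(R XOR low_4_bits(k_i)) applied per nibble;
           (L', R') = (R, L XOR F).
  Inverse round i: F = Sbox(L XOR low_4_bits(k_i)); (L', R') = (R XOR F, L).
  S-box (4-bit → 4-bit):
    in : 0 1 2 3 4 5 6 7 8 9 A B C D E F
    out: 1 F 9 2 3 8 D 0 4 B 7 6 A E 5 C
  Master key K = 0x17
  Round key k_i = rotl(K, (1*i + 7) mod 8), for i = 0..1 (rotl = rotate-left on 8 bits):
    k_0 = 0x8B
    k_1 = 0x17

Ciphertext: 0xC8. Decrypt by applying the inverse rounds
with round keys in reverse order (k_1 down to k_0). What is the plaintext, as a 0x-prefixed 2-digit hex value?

0x4E

s_0 = ciphertext = 0xC8
s_1 = InvRound(s_0, k_1) = 0xEC
s_2 = InvRound(s_1, k_0) = 0x4E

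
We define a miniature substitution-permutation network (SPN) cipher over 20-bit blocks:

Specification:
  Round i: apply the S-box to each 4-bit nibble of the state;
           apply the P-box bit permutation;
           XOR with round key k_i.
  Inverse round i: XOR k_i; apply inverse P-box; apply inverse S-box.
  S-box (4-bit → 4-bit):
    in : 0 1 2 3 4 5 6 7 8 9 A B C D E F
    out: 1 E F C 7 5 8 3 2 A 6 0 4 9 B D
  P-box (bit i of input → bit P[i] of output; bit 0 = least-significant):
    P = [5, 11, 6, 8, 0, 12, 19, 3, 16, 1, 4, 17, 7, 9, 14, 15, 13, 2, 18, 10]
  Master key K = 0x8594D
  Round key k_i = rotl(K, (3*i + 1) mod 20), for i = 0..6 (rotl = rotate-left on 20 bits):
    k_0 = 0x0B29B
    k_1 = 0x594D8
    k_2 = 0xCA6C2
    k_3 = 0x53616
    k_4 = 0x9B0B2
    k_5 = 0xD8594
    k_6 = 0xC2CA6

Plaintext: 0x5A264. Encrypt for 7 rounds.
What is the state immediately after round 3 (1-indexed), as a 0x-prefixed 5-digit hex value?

0x35C6A

s_0 = plaintext = 0x5A264
s_1 = Round(s_0, k_0) = 0x7D8E1
s_2 = Round(s_1, k_1) = 0x52D17
s_3 = Round(s_2, k_2) = 0x35C6A
s_4 = Round(s_3, k_3) = 0x17ACE
s_5 = Round(s_4, k_4) = 0x5BF04
s_6 = Round(s_5, k_5) = 0xAADE5
s_7 = Round(s_6, k_6) = 0xB7ECB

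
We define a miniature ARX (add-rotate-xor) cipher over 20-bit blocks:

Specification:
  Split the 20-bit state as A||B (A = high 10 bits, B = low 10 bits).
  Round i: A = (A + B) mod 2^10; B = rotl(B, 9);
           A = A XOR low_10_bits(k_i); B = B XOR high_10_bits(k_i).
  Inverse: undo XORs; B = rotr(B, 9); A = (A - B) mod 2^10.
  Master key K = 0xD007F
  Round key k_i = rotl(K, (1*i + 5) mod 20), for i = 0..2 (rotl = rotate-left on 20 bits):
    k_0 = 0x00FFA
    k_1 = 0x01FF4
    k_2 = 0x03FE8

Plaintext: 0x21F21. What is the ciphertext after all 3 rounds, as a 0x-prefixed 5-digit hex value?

s_0 = plaintext = 0x21F21
s_1 = Round(s_0, k_0) = 0x14B93
s_2 = Round(s_1, k_1) = 0x047CE
s_3 = Round(s_2, k_2) = 0x0DDE8

0x0DDE8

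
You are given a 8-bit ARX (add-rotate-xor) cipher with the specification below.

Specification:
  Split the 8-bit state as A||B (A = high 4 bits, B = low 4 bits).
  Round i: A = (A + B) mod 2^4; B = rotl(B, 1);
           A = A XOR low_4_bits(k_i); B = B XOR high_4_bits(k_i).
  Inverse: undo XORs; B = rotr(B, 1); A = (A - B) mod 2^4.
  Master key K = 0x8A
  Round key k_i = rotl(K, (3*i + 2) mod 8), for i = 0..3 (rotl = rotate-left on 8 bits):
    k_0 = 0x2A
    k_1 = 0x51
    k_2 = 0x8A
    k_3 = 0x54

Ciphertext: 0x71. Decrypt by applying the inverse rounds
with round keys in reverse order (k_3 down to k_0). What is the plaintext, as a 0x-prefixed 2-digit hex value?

s_0 = ciphertext = 0x71
s_1 = InvRound(s_0, k_3) = 0x12
s_2 = InvRound(s_1, k_2) = 0x65
s_3 = InvRound(s_2, k_1) = 0x70
s_4 = InvRound(s_3, k_0) = 0xC1

0xC1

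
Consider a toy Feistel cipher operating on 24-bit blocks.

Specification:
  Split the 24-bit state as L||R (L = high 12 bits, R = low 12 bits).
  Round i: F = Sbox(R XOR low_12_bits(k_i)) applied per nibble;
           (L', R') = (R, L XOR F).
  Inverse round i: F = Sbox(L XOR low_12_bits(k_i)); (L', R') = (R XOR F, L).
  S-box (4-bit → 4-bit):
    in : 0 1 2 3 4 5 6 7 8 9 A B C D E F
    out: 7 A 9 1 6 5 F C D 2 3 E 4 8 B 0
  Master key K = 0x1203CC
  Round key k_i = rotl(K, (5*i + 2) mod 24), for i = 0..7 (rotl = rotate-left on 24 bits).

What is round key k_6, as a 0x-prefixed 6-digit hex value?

K = 0x1203CC
k_0 = rotl(K, (5*0+2) mod 24) = rotl(K, 2) = 0x480F30
k_1 = rotl(K, (5*1+2) mod 24) = rotl(K, 7) = 0x01E609
k_2 = rotl(K, (5*2+2) mod 24) = rotl(K, 12) = 0x3CC120
k_3 = rotl(K, (5*3+2) mod 24) = rotl(K, 17) = 0x982407
k_4 = rotl(K, (5*4+2) mod 24) = rotl(K, 22) = 0x0480F3
k_5 = rotl(K, (5*5+2) mod 24) = rotl(K, 3) = 0x901E60
k_6 = rotl(K, (5*6+2) mod 24) = rotl(K, 8) = 0x03CC12

0x03CC12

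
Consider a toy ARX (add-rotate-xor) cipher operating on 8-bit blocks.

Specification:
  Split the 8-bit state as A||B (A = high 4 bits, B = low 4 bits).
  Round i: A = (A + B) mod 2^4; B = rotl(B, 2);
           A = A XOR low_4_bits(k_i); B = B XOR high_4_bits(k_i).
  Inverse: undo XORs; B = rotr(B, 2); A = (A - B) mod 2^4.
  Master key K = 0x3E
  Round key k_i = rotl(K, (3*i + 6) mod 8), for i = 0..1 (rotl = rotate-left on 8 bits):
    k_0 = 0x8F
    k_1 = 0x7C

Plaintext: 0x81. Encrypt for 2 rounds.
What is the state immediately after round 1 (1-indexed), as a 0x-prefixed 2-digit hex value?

s_0 = plaintext = 0x81
s_1 = Round(s_0, k_0) = 0x6C
s_2 = Round(s_1, k_1) = 0xE4

0x6C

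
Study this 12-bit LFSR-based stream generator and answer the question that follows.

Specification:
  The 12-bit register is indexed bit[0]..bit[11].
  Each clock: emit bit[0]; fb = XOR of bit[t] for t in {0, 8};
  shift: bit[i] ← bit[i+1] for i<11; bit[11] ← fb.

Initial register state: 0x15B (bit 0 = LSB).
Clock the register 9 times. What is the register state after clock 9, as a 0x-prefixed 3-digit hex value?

0x7D0

reg_0 = 0x15B
clock 1: out=1, reg = 0x0AD
clock 2: out=1, reg = 0x856
clock 3: out=0, reg = 0x42B
clock 4: out=1, reg = 0xA15
clock 5: out=1, reg = 0xD0A
clock 6: out=0, reg = 0xE85
clock 7: out=1, reg = 0xF42
clock 8: out=0, reg = 0xFA1
clock 9: out=1, reg = 0x7D0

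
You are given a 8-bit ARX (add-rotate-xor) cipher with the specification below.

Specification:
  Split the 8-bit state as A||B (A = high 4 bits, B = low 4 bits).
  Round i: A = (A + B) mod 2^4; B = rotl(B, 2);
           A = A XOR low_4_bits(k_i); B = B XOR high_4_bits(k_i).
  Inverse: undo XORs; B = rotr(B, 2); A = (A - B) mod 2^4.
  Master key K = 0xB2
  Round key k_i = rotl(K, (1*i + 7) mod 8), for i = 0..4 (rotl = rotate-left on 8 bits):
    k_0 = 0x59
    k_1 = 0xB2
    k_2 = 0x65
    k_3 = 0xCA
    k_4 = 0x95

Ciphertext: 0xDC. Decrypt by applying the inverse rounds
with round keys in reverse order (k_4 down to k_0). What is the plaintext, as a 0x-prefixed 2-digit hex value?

s_0 = ciphertext = 0xDC
s_1 = InvRound(s_0, k_4) = 0x35
s_2 = InvRound(s_1, k_3) = 0x36
s_3 = InvRound(s_2, k_2) = 0x60
s_4 = InvRound(s_3, k_1) = 0x6E
s_5 = InvRound(s_4, k_0) = 0x1E

0x1E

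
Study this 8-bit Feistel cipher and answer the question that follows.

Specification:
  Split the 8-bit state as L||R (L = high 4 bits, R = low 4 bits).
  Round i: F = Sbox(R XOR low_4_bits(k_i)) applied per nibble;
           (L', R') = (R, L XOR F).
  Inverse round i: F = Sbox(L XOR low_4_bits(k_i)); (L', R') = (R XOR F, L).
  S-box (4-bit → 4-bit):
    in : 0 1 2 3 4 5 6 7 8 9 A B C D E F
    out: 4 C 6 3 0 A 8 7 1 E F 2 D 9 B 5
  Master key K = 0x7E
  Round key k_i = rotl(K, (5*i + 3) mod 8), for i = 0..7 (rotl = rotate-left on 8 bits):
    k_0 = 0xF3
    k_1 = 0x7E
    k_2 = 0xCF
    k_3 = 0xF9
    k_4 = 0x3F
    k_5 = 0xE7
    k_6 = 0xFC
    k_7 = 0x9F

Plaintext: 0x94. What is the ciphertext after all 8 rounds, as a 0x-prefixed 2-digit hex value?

0x87

s_0 = plaintext = 0x94
s_1 = Round(s_0, k_0) = 0x4E
s_2 = Round(s_1, k_1) = 0xE0
s_3 = Round(s_2, k_2) = 0x0B
s_4 = Round(s_3, k_3) = 0xB6
s_5 = Round(s_4, k_4) = 0x65
s_6 = Round(s_5, k_5) = 0x50
s_7 = Round(s_6, k_6) = 0x08
s_8 = Round(s_7, k_7) = 0x87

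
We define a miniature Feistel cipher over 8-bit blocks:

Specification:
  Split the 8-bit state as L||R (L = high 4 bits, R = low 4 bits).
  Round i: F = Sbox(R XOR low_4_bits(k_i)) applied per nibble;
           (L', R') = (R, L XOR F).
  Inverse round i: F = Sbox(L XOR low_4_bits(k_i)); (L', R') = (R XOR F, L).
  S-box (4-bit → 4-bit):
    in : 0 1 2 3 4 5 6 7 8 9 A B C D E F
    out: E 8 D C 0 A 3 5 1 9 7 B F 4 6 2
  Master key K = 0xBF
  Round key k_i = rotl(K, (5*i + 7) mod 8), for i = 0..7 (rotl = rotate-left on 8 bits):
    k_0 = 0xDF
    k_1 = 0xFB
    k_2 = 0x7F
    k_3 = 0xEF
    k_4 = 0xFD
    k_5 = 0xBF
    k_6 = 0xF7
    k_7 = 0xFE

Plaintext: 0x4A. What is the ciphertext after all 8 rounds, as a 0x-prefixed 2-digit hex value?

0xA7

s_0 = plaintext = 0x4A
s_1 = Round(s_0, k_0) = 0xAE
s_2 = Round(s_1, k_1) = 0xE0
s_3 = Round(s_2, k_2) = 0x0C
s_4 = Round(s_3, k_3) = 0xCC
s_5 = Round(s_4, k_4) = 0xC4
s_6 = Round(s_5, k_5) = 0x47
s_7 = Round(s_6, k_6) = 0x7A
s_8 = Round(s_7, k_7) = 0xA7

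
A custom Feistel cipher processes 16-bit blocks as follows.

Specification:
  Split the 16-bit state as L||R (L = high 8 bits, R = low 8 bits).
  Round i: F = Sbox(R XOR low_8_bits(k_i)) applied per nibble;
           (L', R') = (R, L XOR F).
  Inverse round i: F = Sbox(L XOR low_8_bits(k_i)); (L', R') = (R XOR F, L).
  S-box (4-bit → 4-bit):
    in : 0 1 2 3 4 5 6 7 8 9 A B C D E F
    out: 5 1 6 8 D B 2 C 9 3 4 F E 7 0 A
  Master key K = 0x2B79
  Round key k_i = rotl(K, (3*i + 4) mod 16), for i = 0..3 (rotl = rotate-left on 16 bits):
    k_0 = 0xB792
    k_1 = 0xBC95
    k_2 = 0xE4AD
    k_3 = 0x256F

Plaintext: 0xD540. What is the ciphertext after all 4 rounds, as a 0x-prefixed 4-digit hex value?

0x89C0

s_0 = plaintext = 0xD540
s_1 = Round(s_0, k_0) = 0x40A3
s_2 = Round(s_1, k_1) = 0xA3C2
s_3 = Round(s_2, k_2) = 0xC289
s_4 = Round(s_3, k_3) = 0x89C0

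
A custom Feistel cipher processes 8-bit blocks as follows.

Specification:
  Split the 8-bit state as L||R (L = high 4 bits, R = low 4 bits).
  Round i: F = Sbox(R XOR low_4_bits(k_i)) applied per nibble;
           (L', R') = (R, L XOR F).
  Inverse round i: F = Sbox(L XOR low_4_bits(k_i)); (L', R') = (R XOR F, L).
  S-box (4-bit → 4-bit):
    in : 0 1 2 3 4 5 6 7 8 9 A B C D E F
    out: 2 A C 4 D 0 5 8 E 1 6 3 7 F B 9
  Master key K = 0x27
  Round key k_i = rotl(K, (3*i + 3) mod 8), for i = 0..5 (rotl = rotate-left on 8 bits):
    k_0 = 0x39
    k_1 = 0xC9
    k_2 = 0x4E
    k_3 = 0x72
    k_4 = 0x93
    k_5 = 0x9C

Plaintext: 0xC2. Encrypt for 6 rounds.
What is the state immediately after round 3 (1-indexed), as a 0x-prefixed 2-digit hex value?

s_0 = plaintext = 0xC2
s_1 = Round(s_0, k_0) = 0x2F
s_2 = Round(s_1, k_1) = 0xF7
s_3 = Round(s_2, k_2) = 0x7E
s_4 = Round(s_3, k_3) = 0xE0
s_5 = Round(s_4, k_4) = 0x0A
s_6 = Round(s_5, k_5) = 0xA5

0x7E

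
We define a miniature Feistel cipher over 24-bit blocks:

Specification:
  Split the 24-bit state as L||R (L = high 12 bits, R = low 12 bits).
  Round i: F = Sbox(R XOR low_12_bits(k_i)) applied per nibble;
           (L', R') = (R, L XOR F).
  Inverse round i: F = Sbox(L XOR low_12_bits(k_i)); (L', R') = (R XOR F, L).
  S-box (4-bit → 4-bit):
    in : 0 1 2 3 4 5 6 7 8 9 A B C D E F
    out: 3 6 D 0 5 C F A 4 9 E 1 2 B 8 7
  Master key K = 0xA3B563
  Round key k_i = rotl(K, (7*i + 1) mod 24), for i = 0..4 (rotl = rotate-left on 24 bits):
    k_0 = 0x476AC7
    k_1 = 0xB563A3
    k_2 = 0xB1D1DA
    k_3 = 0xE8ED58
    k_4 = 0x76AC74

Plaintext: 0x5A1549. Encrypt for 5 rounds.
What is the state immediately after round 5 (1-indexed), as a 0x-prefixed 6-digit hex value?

0xE892B9

s_0 = plaintext = 0x5A1549
s_1 = Round(s_0, k_0) = 0x5492E9
s_2 = Round(s_1, k_1) = 0x2E9317
s_3 = Round(s_2, k_2) = 0x317FC2
s_4 = Round(s_3, k_3) = 0xFC2E89
s_5 = Round(s_4, k_4) = 0xE892B9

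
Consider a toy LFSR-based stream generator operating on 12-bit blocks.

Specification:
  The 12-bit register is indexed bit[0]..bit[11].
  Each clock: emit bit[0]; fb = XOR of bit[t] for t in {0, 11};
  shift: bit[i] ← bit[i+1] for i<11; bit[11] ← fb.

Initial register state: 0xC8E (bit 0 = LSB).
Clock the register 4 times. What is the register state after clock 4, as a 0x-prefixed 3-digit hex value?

0x5C8

reg_0 = 0xC8E
clock 1: out=0, reg = 0xE47
clock 2: out=1, reg = 0x723
clock 3: out=1, reg = 0xB91
clock 4: out=1, reg = 0x5C8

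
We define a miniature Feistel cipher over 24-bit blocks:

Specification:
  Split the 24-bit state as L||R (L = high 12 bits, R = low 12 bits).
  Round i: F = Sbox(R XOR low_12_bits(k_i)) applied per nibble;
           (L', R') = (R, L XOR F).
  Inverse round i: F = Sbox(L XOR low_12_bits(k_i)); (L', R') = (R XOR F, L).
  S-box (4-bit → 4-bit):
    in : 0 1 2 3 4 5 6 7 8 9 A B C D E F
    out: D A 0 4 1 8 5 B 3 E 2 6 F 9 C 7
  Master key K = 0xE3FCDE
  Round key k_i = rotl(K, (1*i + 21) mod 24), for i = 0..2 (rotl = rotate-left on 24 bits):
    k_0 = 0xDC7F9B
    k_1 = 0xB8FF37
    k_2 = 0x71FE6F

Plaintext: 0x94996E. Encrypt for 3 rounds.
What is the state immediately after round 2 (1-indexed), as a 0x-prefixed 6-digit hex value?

s_0 = plaintext = 0x94996E
s_1 = Round(s_0, k_0) = 0x96EC31
s_2 = Round(s_1, k_1) = 0xC31DBB
s_3 = Round(s_2, k_2) = 0xDBB8A0

0xC31DBB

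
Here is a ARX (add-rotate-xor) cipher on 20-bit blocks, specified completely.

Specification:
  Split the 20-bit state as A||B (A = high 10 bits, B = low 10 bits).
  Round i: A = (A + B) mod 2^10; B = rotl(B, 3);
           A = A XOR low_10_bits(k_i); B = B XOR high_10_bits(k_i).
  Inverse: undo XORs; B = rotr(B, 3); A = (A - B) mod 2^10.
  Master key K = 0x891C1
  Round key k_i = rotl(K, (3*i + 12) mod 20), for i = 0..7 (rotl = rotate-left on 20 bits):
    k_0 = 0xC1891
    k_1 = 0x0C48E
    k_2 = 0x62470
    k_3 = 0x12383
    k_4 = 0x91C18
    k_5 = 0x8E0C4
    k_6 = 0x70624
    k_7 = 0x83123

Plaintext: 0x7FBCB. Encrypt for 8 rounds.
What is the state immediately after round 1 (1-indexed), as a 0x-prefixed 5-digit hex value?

0x56159

s_0 = plaintext = 0x7FBCB
s_1 = Round(s_0, k_0) = 0x56159
s_2 = Round(s_1, k_1) = 0x8FEFB
s_3 = Round(s_2, k_2) = 0x52A54
s_4 = Round(s_3, k_3) = 0x076EC
s_5 = Round(s_4, k_4) = 0xC4522
s_6 = Round(s_5, k_5) = 0x3DF2A
s_7 = Round(s_6, k_6) = 0x81497
s_8 = Round(s_7, k_7) = 0xEFEB5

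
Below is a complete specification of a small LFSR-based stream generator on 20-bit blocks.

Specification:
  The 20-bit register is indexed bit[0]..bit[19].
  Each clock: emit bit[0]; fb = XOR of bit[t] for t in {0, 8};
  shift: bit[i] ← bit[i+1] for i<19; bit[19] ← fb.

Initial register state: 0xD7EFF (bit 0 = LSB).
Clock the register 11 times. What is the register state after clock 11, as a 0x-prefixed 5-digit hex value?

reg_0 = 0xD7EFF
clock 1: out=1, reg = 0xEBF7F
clock 2: out=1, reg = 0x75FBF
clock 3: out=1, reg = 0x3AFDF
clock 4: out=1, reg = 0x1D7EF
clock 5: out=1, reg = 0x0EBF7
clock 6: out=1, reg = 0x075FB
clock 7: out=1, reg = 0x03AFD
clock 8: out=1, reg = 0x81D7E
clock 9: out=0, reg = 0xC0EBF
clock 10: out=1, reg = 0xE075F
clock 11: out=1, reg = 0x703AF

0x703AF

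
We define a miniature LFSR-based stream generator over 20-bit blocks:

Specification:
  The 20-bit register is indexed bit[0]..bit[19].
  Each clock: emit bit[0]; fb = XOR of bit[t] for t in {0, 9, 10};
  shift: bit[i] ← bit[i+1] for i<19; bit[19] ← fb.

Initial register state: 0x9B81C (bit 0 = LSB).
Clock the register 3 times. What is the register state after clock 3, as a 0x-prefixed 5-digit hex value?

reg_0 = 0x9B81C
clock 1: out=0, reg = 0x4DC0E
clock 2: out=0, reg = 0xA6E07
clock 3: out=1, reg = 0xD3703

0xD3703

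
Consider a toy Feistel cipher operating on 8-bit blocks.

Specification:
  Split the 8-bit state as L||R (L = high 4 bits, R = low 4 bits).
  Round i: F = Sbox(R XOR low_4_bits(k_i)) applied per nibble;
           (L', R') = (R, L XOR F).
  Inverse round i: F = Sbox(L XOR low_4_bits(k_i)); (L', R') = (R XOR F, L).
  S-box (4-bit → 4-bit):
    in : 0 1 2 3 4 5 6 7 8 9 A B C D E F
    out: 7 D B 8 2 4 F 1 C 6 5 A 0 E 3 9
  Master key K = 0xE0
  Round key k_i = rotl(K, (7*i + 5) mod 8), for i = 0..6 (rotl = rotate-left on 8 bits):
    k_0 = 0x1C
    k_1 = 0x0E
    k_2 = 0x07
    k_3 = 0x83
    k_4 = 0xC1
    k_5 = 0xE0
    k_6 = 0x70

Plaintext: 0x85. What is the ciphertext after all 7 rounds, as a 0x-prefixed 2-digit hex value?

s_0 = plaintext = 0x85
s_1 = Round(s_0, k_0) = 0x5E
s_2 = Round(s_1, k_1) = 0xE2
s_3 = Round(s_2, k_2) = 0x2A
s_4 = Round(s_3, k_3) = 0xA4
s_5 = Round(s_4, k_4) = 0x4E
s_6 = Round(s_5, k_5) = 0xE7
s_7 = Round(s_6, k_6) = 0x7F

0x7F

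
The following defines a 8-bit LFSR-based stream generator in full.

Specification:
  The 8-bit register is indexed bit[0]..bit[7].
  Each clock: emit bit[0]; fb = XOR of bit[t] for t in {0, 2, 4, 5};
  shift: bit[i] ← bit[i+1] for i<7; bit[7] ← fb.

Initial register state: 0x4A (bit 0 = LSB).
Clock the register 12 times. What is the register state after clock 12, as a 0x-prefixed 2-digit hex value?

reg_0 = 0x4A
clock 1: out=0, reg = 0x25
clock 2: out=1, reg = 0x92
clock 3: out=0, reg = 0xC9
clock 4: out=1, reg = 0xE4
clock 5: out=0, reg = 0x72
clock 6: out=0, reg = 0x39
clock 7: out=1, reg = 0x9C
clock 8: out=0, reg = 0x4E
clock 9: out=0, reg = 0xA7
clock 10: out=1, reg = 0xD3
clock 11: out=1, reg = 0x69
clock 12: out=1, reg = 0x34

0x34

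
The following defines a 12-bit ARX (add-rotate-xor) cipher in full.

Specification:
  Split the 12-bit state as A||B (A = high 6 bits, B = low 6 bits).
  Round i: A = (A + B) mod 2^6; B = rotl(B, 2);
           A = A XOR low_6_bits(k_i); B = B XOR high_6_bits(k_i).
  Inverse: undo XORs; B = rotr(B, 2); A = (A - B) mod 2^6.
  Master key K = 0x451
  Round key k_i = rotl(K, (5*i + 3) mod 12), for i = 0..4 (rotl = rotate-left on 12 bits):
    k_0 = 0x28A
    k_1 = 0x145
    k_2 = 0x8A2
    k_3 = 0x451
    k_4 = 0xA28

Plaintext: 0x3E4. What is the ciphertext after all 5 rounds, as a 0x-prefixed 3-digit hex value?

s_0 = plaintext = 0x3E4
s_1 = Round(s_0, k_0) = 0xE58
s_2 = Round(s_1, k_1) = 0x524
s_3 = Round(s_2, k_2) = 0x6B0
s_4 = Round(s_3, k_3) = 0x6D2
s_5 = Round(s_4, k_4) = 0x161

0x161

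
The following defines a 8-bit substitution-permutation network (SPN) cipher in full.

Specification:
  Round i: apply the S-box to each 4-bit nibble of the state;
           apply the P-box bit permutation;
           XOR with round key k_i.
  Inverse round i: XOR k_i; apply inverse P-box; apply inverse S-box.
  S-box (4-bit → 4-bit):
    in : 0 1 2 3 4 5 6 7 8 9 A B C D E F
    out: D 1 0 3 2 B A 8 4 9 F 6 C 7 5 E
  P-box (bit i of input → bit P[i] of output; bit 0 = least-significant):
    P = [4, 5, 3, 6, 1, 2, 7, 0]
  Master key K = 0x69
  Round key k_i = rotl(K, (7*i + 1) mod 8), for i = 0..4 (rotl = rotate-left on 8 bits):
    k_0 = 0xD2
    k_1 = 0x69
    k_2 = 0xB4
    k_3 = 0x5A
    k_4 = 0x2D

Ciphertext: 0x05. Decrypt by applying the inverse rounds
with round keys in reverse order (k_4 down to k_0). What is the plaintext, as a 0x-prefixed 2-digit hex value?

0x78

s_0 = ciphertext = 0x05
s_1 = InvRound(s_0, k_4) = 0x2B
s_2 = InvRound(s_1, k_3) = 0x75
s_3 = InvRound(s_2, k_2) = 0xC7
s_4 = InvRound(s_3, k_1) = 0xDB
s_5 = InvRound(s_4, k_0) = 0x78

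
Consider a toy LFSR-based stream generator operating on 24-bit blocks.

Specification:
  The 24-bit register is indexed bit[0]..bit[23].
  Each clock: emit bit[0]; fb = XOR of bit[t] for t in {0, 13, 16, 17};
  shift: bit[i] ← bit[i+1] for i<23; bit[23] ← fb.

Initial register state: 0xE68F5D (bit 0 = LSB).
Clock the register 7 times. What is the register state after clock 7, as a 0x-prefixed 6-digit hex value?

reg_0 = 0xE68F5D
clock 1: out=1, reg = 0x7347AE
clock 2: out=0, reg = 0x39A3D7
clock 3: out=1, reg = 0x9CD1EB
clock 4: out=1, reg = 0xCE68F5
clock 5: out=1, reg = 0xE7347A
clock 6: out=0, reg = 0xF39A3D
clock 7: out=1, reg = 0xF9CD1E

0xF9CD1E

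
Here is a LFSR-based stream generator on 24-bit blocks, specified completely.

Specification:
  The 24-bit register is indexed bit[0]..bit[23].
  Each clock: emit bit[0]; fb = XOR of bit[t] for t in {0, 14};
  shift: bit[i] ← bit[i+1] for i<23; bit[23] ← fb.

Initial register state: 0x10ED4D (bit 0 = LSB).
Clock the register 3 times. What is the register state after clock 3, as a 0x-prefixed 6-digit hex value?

0xC21DA9

reg_0 = 0x10ED4D
clock 1: out=1, reg = 0x0876A6
clock 2: out=0, reg = 0x843B53
clock 3: out=1, reg = 0xC21DA9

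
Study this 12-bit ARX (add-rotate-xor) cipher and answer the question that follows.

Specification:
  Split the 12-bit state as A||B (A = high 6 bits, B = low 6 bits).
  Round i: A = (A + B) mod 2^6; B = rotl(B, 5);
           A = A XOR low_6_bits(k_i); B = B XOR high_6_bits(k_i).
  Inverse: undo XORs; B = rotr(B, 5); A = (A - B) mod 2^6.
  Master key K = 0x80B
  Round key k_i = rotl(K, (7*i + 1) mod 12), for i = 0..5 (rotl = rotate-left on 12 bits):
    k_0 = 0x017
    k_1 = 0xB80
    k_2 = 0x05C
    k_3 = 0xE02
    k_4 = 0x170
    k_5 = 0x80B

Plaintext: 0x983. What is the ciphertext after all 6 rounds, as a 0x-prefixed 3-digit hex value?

s_0 = plaintext = 0x983
s_1 = Round(s_0, k_0) = 0xFA1
s_2 = Round(s_1, k_1) = 0x7DE
s_3 = Round(s_2, k_2) = 0x84E
s_4 = Round(s_3, k_3) = 0xB7F
s_5 = Round(s_4, k_4) = 0x73A
s_6 = Round(s_5, k_5) = 0x77D

0x77D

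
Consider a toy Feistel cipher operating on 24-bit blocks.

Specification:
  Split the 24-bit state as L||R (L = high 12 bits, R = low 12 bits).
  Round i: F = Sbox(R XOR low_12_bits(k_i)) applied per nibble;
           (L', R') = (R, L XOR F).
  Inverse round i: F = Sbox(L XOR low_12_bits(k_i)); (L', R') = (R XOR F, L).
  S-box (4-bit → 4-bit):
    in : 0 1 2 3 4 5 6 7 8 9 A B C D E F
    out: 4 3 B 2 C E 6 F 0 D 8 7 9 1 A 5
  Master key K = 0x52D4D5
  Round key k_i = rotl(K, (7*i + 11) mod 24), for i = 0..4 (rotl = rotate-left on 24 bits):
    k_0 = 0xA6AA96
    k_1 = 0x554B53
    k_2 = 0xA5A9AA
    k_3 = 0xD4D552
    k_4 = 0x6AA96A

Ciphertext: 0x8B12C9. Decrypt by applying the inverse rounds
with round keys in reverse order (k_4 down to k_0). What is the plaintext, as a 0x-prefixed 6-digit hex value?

s_0 = ciphertext = 0x8B12C9
s_1 = InvRound(s_0, k_4) = 0x1DE8B1
s_2 = InvRound(s_1, k_3) = 0x4B81DE
s_3 = InvRound(s_2, k_2) = 0x0E54B8
s_4 = InvRound(s_3, k_1) = 0x3CE0E5
s_5 = InvRound(s_4, k_0) = 0xD053CE

0xD053CE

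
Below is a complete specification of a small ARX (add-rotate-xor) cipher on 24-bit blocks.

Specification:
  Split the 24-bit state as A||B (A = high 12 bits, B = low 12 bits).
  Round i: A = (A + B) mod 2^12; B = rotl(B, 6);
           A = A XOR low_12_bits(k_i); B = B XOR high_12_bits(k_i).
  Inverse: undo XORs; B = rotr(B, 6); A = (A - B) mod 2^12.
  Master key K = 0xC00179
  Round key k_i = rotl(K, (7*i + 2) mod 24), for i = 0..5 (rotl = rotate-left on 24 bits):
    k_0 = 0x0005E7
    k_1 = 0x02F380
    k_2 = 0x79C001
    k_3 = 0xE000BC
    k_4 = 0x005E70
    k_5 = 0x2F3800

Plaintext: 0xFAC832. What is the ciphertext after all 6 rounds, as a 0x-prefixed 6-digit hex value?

0x2632B0

s_0 = plaintext = 0xFAC832
s_1 = Round(s_0, k_0) = 0x239CA0
s_2 = Round(s_1, k_1) = 0xD5981D
s_3 = Round(s_2, k_2) = 0x5770FC
s_4 = Round(s_3, k_3) = 0x6CF103
s_5 = Round(s_4, k_4) = 0x9A20C1
s_6 = Round(s_5, k_5) = 0x2632B0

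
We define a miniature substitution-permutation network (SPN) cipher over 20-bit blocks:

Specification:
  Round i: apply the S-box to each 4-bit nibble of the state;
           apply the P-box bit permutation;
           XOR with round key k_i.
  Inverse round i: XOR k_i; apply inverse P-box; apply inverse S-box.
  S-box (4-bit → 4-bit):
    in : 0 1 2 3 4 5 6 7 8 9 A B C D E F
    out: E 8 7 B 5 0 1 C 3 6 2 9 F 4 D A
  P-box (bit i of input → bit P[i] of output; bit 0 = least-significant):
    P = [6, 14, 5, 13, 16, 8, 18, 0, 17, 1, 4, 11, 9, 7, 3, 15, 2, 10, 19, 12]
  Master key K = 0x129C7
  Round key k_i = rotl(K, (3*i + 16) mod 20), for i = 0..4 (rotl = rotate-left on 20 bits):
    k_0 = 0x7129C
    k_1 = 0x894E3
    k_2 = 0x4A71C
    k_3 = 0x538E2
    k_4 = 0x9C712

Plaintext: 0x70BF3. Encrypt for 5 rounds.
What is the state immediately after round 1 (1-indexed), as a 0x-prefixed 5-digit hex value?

0xDEB55

s_0 = plaintext = 0x70BF3
s_1 = Round(s_0, k_0) = 0xDEB55
s_2 = Round(s_1, k_1) = 0x21EEB
s_3 = Round(s_2, k_2) = 0xB0B49
s_4 = Round(s_3, k_3) = 0x2E04E
s_5 = Round(s_4, k_4) = 0x4696C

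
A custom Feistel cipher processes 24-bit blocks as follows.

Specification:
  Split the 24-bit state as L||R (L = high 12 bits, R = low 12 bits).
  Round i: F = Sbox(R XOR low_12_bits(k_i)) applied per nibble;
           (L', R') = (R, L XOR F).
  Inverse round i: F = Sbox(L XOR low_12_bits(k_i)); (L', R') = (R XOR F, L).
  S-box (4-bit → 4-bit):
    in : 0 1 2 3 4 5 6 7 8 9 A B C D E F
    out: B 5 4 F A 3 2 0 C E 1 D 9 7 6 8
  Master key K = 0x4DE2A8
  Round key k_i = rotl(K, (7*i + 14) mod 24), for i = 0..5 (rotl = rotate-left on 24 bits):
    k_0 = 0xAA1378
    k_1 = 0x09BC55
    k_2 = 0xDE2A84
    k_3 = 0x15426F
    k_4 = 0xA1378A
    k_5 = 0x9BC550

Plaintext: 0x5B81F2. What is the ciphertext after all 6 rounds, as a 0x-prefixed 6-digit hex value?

0x3B15B8

s_0 = plaintext = 0x5B81F2
s_1 = Round(s_0, k_0) = 0x1F2179
s_2 = Round(s_1, k_1) = 0x1796BB
s_3 = Round(s_2, k_2) = 0x6BB881
s_4 = Round(s_3, k_3) = 0x8817DD
s_5 = Round(s_4, k_4) = 0x7DD3B1
s_6 = Round(s_5, k_5) = 0x3B15B8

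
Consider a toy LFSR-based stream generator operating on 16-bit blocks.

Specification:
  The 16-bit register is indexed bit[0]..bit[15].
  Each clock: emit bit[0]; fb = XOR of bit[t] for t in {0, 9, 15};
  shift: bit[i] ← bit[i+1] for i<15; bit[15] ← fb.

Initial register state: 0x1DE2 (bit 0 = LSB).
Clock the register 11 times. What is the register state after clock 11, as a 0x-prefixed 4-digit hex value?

0x5483

reg_0 = 0x1DE2
clock 1: out=0, reg = 0x0EF1
clock 2: out=1, reg = 0x0778
clock 3: out=0, reg = 0x83BC
clock 4: out=0, reg = 0x41DE
clock 5: out=0, reg = 0x20EF
clock 6: out=1, reg = 0x9077
clock 7: out=1, reg = 0x483B
clock 8: out=1, reg = 0xA41D
clock 9: out=1, reg = 0x520E
clock 10: out=0, reg = 0xA907
clock 11: out=1, reg = 0x5483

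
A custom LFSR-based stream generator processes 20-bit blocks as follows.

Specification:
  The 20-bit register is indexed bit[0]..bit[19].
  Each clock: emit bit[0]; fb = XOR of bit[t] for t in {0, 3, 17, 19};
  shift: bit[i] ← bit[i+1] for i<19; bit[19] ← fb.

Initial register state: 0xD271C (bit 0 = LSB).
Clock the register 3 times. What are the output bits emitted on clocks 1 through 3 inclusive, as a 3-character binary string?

001

reg_0 = 0xD271C
clock 1: out=0, reg = 0x6938E
clock 2: out=0, reg = 0x349C7
clock 3: out=1, reg = 0x1A4E3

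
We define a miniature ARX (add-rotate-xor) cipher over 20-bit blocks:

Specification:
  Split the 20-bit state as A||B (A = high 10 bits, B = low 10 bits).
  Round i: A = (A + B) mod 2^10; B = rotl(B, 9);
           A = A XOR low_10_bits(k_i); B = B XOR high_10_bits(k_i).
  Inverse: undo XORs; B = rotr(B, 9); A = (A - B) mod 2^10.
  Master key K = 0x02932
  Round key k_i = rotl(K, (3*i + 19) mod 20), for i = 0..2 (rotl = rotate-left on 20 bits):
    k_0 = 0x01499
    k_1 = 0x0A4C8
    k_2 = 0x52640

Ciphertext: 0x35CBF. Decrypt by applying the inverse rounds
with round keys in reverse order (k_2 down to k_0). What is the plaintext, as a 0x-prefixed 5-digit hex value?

0xC931D

s_0 = ciphertext = 0x35CBF
s_1 = InvRound(s_0, k_2) = 0xAAFEC
s_2 = InvRound(s_1, k_1) = 0xB638B
s_3 = InvRound(s_2, k_0) = 0xC931D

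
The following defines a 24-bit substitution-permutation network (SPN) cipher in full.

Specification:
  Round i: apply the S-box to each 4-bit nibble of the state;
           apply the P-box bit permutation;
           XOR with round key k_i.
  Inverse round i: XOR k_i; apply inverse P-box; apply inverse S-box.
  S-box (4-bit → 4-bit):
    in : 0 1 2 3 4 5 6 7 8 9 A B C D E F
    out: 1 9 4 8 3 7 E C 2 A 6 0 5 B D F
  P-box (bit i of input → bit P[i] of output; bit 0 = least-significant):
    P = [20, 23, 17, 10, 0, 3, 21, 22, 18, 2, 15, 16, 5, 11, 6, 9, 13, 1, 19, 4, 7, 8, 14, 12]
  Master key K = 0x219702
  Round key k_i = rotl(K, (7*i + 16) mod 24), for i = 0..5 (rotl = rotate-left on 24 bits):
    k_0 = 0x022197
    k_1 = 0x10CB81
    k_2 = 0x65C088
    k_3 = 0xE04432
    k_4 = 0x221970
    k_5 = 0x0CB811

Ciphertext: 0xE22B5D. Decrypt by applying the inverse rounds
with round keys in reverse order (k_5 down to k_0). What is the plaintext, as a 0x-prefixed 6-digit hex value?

s_0 = ciphertext = 0xE22B5D
s_1 = InvRound(s_0, k_5) = 0x92756A
s_2 = InvRound(s_1, k_4) = 0x2D8BAD
s_3 = InvRound(s_2, k_3) = 0x569FD9
s_4 = InvRound(s_3, k_2) = 0x6363CE
s_5 = InvRound(s_4, k_1) = 0xB4A6FC
s_6 = InvRound(s_5, k_0) = 0x88EC5F

0x88EC5F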